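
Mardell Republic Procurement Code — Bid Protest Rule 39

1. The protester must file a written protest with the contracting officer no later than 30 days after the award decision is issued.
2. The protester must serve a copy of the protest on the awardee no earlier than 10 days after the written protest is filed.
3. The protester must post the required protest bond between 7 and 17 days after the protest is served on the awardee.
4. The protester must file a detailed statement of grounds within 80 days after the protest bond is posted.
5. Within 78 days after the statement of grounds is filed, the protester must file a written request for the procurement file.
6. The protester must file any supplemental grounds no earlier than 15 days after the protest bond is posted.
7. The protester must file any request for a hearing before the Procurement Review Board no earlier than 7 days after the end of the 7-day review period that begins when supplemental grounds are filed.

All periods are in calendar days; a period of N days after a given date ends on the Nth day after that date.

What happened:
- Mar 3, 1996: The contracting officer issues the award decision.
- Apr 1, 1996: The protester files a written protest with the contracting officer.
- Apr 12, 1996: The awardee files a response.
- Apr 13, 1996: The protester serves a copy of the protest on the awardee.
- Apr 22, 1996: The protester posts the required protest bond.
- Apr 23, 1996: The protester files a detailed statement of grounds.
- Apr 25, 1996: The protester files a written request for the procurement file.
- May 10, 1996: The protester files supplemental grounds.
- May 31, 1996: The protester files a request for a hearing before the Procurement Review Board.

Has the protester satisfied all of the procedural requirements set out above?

Yes

(1) due by Mar 3, 1996 + 30 days = Apr 2, 1996; Apr 1, 1996 is within that limit.
(2) permitted from Apr 1, 1996 + 10 days = Apr 11, 1996 onward; done Apr 13, 1996, after the minimum wait.
(3) the permitted window runs from Apr 13, 1996 + 7 = Apr 20, 1996 to Apr 13, 1996 + 17 = Apr 30, 1996; done Apr 22, 1996 — within the window.
(4) due by Apr 22, 1996 + 80 days = Jul 11, 1996; done Apr 23, 1996 — timely.
(5) due by Apr 23, 1996 + 78 days = Jul 10, 1996; Apr 25, 1996 is within that limit.
(6) permitted from Apr 22, 1996 + 15 days = May 7, 1996 onward; done May 10, 1996, after the minimum wait.
(7) permitted from May 17, 1996 + 7 days = May 24, 1996 onward; May 31, 1996 is on or after that date.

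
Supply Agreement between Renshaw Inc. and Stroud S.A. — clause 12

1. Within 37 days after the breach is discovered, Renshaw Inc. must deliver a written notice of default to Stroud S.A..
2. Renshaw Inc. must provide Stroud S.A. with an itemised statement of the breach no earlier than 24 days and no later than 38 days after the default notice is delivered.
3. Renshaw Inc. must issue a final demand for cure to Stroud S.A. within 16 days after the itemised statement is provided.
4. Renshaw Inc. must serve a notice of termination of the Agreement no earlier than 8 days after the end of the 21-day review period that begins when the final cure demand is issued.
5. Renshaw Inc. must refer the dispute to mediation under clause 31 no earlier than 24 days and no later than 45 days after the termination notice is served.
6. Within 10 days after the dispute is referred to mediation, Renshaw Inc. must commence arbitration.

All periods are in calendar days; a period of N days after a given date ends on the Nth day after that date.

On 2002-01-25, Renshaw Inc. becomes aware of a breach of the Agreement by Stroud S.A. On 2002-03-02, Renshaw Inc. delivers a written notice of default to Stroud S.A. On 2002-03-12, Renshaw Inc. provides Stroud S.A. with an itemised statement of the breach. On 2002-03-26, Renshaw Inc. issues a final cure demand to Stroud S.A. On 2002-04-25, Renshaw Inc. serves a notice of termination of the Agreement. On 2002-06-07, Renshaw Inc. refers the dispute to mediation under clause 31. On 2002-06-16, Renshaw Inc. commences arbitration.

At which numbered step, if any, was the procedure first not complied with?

Step 1: 37 days after 2002-01-25 (when the breach is discovered) is 2002-03-03; 2002-03-02 is within that limit.
Step 2: the window is 24–38 days after 2002-03-02 (when the default notice is delivered), so 2002-03-26 through 2002-04-09; done 2002-03-12 — 14 days before the window opened.
The procedure was therefore not followed at step 2.

Step 2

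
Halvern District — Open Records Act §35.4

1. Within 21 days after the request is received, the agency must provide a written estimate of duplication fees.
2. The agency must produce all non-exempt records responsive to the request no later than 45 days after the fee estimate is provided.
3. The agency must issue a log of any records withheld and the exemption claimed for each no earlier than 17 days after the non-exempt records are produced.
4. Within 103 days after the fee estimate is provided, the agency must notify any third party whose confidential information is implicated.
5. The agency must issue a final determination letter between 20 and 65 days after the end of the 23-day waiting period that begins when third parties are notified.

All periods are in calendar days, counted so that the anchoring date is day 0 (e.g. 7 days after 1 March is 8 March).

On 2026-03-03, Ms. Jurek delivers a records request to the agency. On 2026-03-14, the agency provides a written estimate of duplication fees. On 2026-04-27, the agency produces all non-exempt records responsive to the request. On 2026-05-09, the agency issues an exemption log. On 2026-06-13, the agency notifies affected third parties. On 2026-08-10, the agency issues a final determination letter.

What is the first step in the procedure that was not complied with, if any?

Step 1 — counting 21 days from 2026-03-03 (when the request is received) gives a deadline of 2026-03-24; completed 2026-03-14, before the deadline.
Step 2 — counting 45 days from 2026-03-14 (when the fee estimate is provided) gives a deadline of 2026-04-28; 2026-04-27 is within that limit.
Step 3 — must wait 17 days from 2026-04-27 (when the non-exempt records are produced), so not before 2026-05-14; acted on 2026-05-09, 5 days prematurely.
The procedure was therefore not followed at step 3.

Step 3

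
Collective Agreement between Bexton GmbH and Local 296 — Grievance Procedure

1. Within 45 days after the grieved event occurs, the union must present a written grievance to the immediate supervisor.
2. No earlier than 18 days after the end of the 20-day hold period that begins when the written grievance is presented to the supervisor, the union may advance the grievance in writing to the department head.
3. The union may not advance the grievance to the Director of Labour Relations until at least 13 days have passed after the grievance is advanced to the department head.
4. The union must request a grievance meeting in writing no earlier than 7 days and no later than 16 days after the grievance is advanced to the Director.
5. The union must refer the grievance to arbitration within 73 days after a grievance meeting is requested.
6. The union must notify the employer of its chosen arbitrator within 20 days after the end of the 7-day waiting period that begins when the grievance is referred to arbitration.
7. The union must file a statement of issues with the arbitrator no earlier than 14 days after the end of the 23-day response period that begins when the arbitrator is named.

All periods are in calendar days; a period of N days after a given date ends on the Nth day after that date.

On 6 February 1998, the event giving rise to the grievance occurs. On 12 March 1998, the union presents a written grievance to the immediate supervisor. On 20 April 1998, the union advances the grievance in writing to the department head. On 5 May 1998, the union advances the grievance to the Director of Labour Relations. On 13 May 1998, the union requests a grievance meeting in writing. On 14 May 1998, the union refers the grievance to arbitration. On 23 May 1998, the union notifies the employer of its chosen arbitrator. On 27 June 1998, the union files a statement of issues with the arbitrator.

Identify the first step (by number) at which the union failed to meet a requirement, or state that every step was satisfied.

Step 7

Step 1: 45 days after 6 February 1998 (when the grieved event occurs) is 23 March 1998; completed 12 March 1998, before the deadline.
Step 2: the earliest permitted date is 18 days after 1 April 1998 (end of the 20-day hold period, which began when the written grievance is presented to the supervisor on 12 March 1998), i.e. 19 April 1998; 20 April 1998 is on or after that date.
Step 3: the earliest permitted date is 13 days after 20 April 1998 (when the grievance is advanced to the department head), i.e. 3 May 1998; done 5 May 1998, after the minimum wait.
Step 4: the window is 7–16 days after 5 May 1998 (when the grievance is advanced to the Director), so 12 May 1998 through 21 May 1998; 13 May 1998 falls inside that range.
Step 5: 73 days after 13 May 1998 (when a grievance meeting is requested) is 25 July 1998; 14 May 1998 is within that limit.
Step 6: 20 days after 21 May 1998 (end of the 7-day waiting period, which began when the grievance is referred to arbitration on 14 May 1998) is 10 June 1998; 23 May 1998 is within that limit.
Step 7: the earliest permitted date is 14 days after 15 June 1998 (end of the 23-day response period, which began when the arbitrator is named on 23 May 1998), i.e. 29 June 1998; done 27 June 1998 — 2 days too early.
No need to go further; step 7 was not satisfied.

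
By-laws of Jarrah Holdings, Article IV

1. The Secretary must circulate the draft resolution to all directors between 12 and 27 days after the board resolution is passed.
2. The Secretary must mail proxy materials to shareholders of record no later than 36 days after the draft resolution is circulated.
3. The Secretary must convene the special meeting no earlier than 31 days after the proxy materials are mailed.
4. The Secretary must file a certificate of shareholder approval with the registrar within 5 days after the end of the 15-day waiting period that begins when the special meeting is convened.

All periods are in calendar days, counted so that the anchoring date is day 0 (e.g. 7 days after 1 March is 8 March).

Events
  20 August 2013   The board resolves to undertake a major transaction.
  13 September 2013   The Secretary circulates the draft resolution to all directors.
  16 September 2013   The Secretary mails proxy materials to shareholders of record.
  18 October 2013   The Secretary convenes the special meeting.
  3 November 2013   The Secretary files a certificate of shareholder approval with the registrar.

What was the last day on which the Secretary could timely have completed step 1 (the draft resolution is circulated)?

16 September 2013

Step 1 runs from 20 August 2013, when the board resolution is passed. The window is 12–27 days after 20 August 2013; it closes on 16 September 2013.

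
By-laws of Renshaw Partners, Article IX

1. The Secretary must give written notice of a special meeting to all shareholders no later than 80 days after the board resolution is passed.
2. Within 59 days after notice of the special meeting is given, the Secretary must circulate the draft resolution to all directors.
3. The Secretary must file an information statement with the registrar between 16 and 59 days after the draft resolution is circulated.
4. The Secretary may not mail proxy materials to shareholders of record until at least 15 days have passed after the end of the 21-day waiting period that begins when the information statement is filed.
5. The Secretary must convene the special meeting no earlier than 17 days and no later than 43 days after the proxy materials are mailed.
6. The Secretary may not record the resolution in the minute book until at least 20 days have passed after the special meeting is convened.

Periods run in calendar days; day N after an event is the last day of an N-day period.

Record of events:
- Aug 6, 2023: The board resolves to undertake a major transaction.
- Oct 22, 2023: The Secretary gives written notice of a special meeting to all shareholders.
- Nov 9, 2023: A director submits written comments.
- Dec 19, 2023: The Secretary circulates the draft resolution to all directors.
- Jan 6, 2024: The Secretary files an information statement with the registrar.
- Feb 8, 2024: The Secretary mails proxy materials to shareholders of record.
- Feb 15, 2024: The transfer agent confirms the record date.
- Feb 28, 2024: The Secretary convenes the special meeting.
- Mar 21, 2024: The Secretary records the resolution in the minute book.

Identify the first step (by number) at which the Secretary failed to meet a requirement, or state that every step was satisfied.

Step 4

Step 1: 80 days after Aug 6, 2023 (when the board resolution is passed) is Oct 25, 2023; done Oct 22, 2023 — timely.
Step 2: 59 days after Oct 22, 2023 (when notice of the special meeting is given) is Dec 20, 2023; completed Dec 19, 2023, before the deadline.
Step 3: the window is 16–59 days after Dec 19, 2023 (when the draft resolution is circulated), so Jan 4, 2024 through Feb 16, 2024; done Jan 6, 2024, which is between those dates.
Step 4: the earliest permitted date is 15 days after Jan 27, 2024 (end of the 21-day waiting period, which began when the information statement is filed on Jan 6, 2024), i.e. Feb 11, 2024; acted on Feb 8, 2024, 3 days prematurely.
Later steps need not be reached.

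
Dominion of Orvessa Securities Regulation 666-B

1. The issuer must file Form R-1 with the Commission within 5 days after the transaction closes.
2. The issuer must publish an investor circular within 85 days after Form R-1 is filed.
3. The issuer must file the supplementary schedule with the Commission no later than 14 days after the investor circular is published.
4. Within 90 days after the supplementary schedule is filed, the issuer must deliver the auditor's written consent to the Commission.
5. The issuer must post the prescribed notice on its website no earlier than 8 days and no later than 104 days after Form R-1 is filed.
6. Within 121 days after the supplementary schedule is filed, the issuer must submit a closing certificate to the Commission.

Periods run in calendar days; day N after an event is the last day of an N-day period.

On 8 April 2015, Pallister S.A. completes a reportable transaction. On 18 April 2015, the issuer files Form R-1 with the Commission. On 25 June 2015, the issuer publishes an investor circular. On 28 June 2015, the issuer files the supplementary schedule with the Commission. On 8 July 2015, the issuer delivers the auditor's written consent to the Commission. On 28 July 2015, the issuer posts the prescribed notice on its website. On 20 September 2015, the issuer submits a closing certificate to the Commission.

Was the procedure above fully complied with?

(1) due by 8 April 2015 + 5 days = 13 April 2015; done 18 April 2015 — 5 days late.
The analysis stops there.

No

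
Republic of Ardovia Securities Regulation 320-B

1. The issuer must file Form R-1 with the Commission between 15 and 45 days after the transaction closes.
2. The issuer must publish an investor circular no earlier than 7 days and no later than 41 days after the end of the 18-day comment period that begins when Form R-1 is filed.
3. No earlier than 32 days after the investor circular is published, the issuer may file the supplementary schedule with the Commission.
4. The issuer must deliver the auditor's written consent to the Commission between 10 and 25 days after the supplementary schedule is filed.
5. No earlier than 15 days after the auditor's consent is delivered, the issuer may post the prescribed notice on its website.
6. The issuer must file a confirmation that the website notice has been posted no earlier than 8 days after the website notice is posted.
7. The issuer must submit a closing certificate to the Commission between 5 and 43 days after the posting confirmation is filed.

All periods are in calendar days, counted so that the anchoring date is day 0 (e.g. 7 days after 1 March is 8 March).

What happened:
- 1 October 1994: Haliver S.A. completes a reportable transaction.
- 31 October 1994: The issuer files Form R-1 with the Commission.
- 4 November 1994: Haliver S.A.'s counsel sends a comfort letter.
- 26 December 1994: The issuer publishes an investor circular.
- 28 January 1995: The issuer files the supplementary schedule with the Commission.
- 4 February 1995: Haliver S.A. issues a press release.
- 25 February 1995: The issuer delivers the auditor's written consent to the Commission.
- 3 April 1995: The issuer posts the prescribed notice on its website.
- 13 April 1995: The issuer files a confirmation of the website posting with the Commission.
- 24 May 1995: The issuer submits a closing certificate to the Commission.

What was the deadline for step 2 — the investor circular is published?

Form R-1 is filed on 31 October 1994; the 18-day comment period therefore ends 18 November 1994, and step 2 runs from that date. The window is 7–41 days after 18 November 1994; it closes on 29 December 1994.

29 December 1994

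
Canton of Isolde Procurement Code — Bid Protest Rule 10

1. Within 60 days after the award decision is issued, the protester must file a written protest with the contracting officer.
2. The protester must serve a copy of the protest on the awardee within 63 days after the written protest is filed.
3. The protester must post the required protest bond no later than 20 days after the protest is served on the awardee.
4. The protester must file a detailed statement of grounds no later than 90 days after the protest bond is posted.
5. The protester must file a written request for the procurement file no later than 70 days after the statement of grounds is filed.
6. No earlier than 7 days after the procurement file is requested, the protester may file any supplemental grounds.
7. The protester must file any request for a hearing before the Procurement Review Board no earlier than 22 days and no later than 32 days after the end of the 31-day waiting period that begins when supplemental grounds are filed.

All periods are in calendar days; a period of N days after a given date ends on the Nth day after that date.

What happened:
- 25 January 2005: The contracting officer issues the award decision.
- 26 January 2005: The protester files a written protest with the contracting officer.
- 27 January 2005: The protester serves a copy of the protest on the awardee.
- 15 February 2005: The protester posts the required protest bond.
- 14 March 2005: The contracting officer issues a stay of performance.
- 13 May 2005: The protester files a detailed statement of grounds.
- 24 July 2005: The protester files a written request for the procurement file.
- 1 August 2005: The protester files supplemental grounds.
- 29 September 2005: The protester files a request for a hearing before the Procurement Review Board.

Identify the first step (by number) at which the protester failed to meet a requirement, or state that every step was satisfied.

(1) due by 25 January 2005 + 60 days = 26 March 2005; completed 26 January 2005, before the deadline.
(2) due by 26 January 2005 + 63 days = 30 March 2005; 27 January 2005 is within that limit.
(3) due by 27 January 2005 + 20 days = 16 February 2005; completed 15 February 2005, before the deadline.
(4) due by 15 February 2005 + 90 days = 16 May 2005; 13 May 2005 is within that limit.
(5) due by 13 May 2005 + 70 days = 22 July 2005; 24 July 2005 misses that deadline by 2 days.
Later steps need not be reached.

Step 5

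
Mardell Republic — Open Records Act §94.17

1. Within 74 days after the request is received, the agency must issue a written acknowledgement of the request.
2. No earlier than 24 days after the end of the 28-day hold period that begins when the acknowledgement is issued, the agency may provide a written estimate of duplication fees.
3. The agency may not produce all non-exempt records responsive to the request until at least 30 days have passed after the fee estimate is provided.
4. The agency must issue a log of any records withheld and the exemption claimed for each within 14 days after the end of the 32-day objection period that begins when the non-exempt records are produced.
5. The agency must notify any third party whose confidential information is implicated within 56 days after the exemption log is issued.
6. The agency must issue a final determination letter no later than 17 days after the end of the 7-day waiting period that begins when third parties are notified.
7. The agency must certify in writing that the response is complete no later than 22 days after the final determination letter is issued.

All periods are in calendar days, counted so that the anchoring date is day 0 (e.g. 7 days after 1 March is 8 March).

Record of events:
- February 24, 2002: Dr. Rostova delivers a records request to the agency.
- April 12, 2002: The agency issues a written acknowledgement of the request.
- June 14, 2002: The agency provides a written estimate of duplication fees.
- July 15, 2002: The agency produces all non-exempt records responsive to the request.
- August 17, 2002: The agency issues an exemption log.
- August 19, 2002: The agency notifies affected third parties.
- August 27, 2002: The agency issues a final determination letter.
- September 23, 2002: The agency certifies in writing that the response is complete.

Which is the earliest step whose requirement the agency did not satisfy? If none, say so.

Step 7

(1) due by February 24, 2002 + 74 days = May 9, 2002; done April 12, 2002 — timely.
(2) permitted from May 10, 2002 + 24 days = June 3, 2002 onward; June 14, 2002 is on or after that date.
(3) permitted from June 14, 2002 + 30 days = July 14, 2002 onward; done July 15, 2002 — permitted.
(4) due by August 16, 2002 + 14 days = August 30, 2002; completed August 17, 2002, before the deadline.
(5) due by August 17, 2002 + 56 days = October 12, 2002; August 19, 2002 is within that limit.
(6) due by August 26, 2002 + 17 days = September 12, 2002; August 27, 2002 is within that limit.
(7) due by August 27, 2002 + 22 days = September 18, 2002; not done until September 23, 2002, 5 days after the deadline.
That is the first point of non-compliance.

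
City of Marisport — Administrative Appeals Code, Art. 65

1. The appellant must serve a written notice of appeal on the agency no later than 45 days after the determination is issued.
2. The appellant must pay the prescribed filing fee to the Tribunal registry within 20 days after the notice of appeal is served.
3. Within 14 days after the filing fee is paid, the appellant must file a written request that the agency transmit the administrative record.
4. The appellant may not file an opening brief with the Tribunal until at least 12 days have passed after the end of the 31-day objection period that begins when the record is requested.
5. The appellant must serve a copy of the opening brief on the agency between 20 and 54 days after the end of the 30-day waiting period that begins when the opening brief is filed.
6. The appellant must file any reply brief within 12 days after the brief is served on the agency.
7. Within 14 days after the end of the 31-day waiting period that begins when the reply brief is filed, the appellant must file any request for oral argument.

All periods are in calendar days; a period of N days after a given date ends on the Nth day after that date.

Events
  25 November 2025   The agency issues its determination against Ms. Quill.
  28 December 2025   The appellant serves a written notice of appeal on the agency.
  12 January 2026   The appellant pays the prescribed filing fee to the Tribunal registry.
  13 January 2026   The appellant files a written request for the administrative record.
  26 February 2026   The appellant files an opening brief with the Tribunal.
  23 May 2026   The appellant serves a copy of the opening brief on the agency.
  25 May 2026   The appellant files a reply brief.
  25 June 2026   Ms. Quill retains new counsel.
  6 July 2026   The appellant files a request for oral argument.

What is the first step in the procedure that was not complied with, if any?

Step 5

Step 1: 45 days after 25 November 2025 (when the determination is issued) is 9 January 2026; completed 28 December 2025, before the deadline.
Step 2: 20 days after 28 December 2025 (when the notice of appeal is served) is 17 January 2026; completed 12 January 2026, before the deadline.
Step 3: 14 days after 12 January 2026 (when the filing fee is paid) is 26 January 2026; 13 January 2026 is within that limit.
Step 4: the earliest permitted date is 12 days after 13 February 2026 (end of the 31-day objection period, which began when the record is requested on 13 January 2026), i.e. 25 February 2026; done 26 February 2026, after the minimum wait.
Step 5: the window is 20–54 days after 28 March 2026 (end of the 30-day waiting period, which began when the opening brief is filed on 26 February 2026), so 17 April 2026 through 21 May 2026; 23 May 2026 is 2 days past the end of the window.
That is the first point of non-compliance.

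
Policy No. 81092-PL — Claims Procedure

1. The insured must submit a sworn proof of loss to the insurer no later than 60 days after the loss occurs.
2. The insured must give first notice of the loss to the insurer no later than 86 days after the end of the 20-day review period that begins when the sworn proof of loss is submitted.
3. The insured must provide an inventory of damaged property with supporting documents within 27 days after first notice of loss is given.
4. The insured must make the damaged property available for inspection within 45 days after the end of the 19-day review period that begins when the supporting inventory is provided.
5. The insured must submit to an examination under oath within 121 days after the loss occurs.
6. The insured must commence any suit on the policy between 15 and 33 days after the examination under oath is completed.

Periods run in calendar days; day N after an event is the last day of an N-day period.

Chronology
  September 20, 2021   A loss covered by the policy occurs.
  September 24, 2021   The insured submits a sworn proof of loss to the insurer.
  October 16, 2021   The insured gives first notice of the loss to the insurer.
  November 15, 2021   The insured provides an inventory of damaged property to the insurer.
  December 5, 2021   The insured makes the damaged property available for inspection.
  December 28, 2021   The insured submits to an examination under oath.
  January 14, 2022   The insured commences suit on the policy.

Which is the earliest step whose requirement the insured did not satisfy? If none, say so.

(1) due by September 20, 2021 + 60 days = November 19, 2021; done September 24, 2021 — timely.
(2) due by October 14, 2021 + 86 days = January 8, 2022; done October 16, 2021 — timely.
(3) due by October 16, 2021 + 27 days = November 12, 2021; not done until November 15, 2021, 3 days after the deadline.
The procedure was therefore not followed at step 3.

Step 3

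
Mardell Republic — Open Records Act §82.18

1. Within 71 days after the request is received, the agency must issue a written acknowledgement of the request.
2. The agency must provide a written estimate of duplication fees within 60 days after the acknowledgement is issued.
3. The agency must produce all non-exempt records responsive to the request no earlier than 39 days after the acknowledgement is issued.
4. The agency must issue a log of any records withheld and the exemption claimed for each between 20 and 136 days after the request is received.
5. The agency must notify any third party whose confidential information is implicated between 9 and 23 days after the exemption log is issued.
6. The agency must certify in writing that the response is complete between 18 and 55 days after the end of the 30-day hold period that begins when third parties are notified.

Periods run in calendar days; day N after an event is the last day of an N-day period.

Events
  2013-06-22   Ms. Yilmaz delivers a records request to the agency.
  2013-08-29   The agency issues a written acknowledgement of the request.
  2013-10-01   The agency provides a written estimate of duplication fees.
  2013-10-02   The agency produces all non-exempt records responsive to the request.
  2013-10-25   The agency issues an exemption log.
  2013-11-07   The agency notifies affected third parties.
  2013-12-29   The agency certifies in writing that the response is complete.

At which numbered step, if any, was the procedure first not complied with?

(1) due by 2013-06-22 + 71 days = 2013-09-01; done 2013-08-29 — timely.
(2) due by 2013-08-29 + 60 days = 2013-10-28; done 2013-10-01 — timely.
(3) permitted from 2013-08-29 + 39 days = 2013-10-07 onward; 2013-10-02 is 5 days before the earliest permitted date.
That is the first point of non-compliance.

Step 3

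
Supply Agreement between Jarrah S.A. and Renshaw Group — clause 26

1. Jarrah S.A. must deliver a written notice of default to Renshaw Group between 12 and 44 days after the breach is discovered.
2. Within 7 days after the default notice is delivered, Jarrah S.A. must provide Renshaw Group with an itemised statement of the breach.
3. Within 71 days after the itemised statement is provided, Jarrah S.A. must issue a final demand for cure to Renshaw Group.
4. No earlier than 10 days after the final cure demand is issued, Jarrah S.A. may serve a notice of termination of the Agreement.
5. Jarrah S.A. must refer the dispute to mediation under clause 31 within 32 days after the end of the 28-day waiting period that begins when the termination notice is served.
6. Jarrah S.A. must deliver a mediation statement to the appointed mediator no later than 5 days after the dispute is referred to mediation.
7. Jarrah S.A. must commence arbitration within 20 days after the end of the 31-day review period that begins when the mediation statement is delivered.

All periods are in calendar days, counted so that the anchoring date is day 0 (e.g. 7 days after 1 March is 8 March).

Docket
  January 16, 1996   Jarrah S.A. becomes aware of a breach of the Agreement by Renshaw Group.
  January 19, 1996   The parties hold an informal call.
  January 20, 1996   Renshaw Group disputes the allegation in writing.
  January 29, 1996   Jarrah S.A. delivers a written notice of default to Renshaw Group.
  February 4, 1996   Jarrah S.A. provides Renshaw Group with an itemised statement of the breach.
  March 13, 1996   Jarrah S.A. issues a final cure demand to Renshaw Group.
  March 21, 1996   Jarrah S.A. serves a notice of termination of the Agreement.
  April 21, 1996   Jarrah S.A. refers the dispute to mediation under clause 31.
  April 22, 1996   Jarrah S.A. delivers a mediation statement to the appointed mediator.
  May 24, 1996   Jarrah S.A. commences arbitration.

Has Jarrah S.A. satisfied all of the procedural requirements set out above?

Step 1 — 12 and 44 days from January 16, 1996 (when the breach is discovered) are January 28, 1996 and February 29, 1996 respectively; done January 29, 1996 — within the window.
Step 2 — counting 7 days from January 29, 1996 (when the default notice is delivered) gives a deadline of February 5, 1996; done February 4, 1996 — timely.
Step 3 — counting 71 days from February 4, 1996 (when the itemised statement is provided) gives a deadline of April 15, 1996; done March 13, 1996 — timely.
Step 4 — must wait 10 days from March 13, 1996 (when the final cure demand is issued), so not before March 23, 1996; acted on March 21, 1996, 2 days prematurely.

No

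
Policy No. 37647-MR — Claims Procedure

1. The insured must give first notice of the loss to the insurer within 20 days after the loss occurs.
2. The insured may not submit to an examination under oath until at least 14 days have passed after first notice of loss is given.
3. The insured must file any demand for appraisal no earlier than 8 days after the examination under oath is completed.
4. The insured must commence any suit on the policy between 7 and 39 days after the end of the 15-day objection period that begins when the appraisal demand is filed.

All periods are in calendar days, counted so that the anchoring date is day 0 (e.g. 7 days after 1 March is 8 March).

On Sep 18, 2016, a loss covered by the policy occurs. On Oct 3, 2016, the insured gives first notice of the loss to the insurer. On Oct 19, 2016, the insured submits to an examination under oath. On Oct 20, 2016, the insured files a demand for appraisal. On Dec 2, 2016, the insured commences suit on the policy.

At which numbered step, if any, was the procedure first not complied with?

Step 3

Step 1: 20 days after Sep 18, 2016 (when the loss occurs) is Oct 8, 2016; completed Oct 3, 2016, before the deadline.
Step 2: the earliest permitted date is 14 days after Oct 3, 2016 (when first notice of loss is given), i.e. Oct 17, 2016; done Oct 19, 2016 — permitted.
Step 3: the earliest permitted date is 8 days after Oct 19, 2016 (when the examination under oath is completed), i.e. Oct 27, 2016; acted on Oct 20, 2016, 7 days prematurely.
No need to go further; step 3 was not satisfied.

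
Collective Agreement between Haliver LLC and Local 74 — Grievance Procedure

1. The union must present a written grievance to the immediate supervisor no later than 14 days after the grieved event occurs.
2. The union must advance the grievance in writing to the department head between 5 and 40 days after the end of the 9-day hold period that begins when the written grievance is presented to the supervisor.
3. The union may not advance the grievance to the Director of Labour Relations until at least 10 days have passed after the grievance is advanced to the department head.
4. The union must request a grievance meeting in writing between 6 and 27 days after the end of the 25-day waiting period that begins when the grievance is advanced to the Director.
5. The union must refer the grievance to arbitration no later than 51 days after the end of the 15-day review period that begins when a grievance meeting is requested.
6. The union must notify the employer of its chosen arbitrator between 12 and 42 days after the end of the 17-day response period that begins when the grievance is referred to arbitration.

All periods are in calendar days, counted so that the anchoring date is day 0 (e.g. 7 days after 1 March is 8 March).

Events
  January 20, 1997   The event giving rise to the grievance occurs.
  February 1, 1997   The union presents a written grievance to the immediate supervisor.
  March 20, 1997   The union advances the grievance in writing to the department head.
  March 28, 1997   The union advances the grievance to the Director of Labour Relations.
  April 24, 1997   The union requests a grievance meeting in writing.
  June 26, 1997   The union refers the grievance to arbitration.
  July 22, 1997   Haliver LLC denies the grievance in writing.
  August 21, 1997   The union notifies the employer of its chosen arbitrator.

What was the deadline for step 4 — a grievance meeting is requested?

The grievance is advanced to the Director on March 28, 1997; the 25-day waiting period therefore ends April 22, 1997, and step 4 runs from that date. The window is 6–27 days after April 22, 1997; it closes on May 19, 1997.

May 19, 1997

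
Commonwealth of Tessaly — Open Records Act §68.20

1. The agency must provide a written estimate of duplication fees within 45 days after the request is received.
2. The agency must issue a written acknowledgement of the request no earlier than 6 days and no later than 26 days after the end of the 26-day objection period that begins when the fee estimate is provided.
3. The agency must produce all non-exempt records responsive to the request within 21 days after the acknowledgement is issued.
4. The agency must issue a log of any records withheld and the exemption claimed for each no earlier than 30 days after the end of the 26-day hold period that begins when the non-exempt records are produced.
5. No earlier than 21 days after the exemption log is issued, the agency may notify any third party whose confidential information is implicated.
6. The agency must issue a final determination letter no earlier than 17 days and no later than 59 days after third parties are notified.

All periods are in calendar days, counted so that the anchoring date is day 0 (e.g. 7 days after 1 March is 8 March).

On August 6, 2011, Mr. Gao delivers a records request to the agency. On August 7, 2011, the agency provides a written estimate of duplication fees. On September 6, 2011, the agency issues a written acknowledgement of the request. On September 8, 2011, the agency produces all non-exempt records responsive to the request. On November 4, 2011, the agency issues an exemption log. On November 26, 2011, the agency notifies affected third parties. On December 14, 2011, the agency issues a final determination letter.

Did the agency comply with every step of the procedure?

(1) due by August 6, 2011 + 45 days = September 20, 2011; August 7, 2011 is within that limit.
(2) the permitted window runs from September 2, 2011 + 6 = September 8, 2011 to September 2, 2011 + 26 = September 28, 2011; done September 6, 2011 — 2 days before the window opened.
The analysis stops there.

No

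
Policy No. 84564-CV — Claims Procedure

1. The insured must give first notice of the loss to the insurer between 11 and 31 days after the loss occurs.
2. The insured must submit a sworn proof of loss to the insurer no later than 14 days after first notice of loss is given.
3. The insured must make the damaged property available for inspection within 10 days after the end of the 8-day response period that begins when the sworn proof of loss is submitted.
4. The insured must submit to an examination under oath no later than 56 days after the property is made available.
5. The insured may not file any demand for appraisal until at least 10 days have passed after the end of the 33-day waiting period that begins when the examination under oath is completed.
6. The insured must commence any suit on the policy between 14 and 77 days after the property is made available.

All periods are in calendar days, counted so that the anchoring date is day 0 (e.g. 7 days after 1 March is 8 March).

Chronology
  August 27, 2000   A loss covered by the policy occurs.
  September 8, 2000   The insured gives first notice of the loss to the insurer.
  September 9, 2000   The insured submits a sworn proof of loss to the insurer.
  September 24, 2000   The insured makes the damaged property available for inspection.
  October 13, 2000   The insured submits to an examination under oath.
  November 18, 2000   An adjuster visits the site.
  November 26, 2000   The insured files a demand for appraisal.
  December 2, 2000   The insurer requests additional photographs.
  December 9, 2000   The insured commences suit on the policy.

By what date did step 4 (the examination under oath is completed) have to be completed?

Step 4 runs from September 24, 2000, when the property is made available. 56 days after September 24, 2000 is November 19, 2000.

November 19, 2000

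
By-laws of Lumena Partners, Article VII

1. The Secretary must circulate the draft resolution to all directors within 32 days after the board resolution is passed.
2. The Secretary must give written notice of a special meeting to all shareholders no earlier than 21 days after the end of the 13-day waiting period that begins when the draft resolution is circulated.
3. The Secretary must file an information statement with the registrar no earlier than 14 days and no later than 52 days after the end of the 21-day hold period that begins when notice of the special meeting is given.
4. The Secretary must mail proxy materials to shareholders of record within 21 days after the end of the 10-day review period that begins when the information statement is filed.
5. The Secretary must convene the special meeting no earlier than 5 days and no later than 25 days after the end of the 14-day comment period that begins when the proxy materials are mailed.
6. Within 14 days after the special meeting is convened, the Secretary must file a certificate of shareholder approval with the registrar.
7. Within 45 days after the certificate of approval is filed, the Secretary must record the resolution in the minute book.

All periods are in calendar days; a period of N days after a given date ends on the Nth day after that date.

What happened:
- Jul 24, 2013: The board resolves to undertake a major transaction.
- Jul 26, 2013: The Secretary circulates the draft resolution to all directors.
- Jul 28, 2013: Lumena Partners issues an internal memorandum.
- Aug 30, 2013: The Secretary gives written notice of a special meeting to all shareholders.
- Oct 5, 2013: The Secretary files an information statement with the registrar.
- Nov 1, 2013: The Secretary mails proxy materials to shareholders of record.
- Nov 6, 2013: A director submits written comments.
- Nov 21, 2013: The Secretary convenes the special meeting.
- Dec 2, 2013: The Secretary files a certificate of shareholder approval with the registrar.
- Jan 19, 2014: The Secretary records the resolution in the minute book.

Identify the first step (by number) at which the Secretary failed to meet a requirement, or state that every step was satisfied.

Step 7

Step 1: 32 days after Jul 24, 2013 (when the board resolution is passed) is Aug 25, 2013; completed Jul 26, 2013, before the deadline.
Step 2: the earliest permitted date is 21 days after Aug 8, 2013 (end of the 13-day waiting period, which began when the draft resolution is circulated on Jul 26, 2013), i.e. Aug 29, 2013; done Aug 30, 2013, after the minimum wait.
Step 3: the window is 14–52 days after Sep 20, 2013 (end of the 21-day hold period, which began when notice of the special meeting is given on Aug 30, 2013), so Oct 4, 2013 through Nov 11, 2013; done Oct 5, 2013, which is between those dates.
Step 4: 21 days after Oct 15, 2013 (end of the 10-day review period, which began when the information statement is filed on Oct 5, 2013) is Nov 5, 2013; done Nov 1, 2013 — timely.
Step 5: the window is 5–25 days after Nov 15, 2013 (end of the 14-day comment period, which began when the proxy materials are mailed on Nov 1, 2013), so Nov 20, 2013 through Dec 10, 2013; done Nov 21, 2013, which is between those dates.
Step 6: 14 days after Nov 21, 2013 (when the special meeting is convened) is Dec 5, 2013; completed Dec 2, 2013, before the deadline.
Step 7: 45 days after Dec 2, 2013 (when the certificate of approval is filed) is Jan 16, 2014; done Jan 19, 2014 — 3 days late.
No need to go further; step 7 was not satisfied.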